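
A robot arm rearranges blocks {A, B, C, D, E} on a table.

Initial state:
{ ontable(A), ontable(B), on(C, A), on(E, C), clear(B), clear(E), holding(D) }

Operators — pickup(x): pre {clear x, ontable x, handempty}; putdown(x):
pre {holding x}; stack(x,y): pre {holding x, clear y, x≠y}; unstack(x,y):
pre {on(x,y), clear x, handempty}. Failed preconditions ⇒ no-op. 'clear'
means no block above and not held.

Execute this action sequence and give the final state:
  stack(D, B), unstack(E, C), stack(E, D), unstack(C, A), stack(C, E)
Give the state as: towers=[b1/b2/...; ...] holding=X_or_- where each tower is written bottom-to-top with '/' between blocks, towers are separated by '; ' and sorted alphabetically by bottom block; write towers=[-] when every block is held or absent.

towers=[A; B/D/E/C] holding=-

step 1 (stack(D, B)): towers=[A/C/E; B/D] holding=-
step 2 (unstack(E, C)): towers=[A/C; B/D] holding=E
step 3 (stack(E, D)): towers=[A/C; B/D/E] holding=-
step 4 (unstack(C, A)): towers=[A; B/D/E] holding=C
step 5 (stack(C, E)): towers=[A; B/D/E/C] holding=-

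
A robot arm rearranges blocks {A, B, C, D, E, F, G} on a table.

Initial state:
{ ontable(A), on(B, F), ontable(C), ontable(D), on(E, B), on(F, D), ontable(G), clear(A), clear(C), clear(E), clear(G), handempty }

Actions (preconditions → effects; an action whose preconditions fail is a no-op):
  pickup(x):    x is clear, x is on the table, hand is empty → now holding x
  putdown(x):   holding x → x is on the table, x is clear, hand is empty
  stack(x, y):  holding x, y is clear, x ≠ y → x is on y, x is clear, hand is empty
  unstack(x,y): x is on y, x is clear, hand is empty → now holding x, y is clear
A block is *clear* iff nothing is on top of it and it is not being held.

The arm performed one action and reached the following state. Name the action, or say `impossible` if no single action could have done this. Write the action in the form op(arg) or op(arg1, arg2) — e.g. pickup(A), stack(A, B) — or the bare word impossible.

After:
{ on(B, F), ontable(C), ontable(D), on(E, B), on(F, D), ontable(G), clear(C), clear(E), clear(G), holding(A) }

pickup(A)

target: towers=[C; D/F/B/E; G] holding=A
         pickup(G) → towers=[A; C; D/F/B/E] holding=G
         pickup(A) → towers=[C; D/F/B/E; G] holding=A  ← match
     unstack(E, B) → towers=[A; C; D/F/B; G] holding=E
         pickup(C) → towers=[A; D/F/B/E; G] holding=C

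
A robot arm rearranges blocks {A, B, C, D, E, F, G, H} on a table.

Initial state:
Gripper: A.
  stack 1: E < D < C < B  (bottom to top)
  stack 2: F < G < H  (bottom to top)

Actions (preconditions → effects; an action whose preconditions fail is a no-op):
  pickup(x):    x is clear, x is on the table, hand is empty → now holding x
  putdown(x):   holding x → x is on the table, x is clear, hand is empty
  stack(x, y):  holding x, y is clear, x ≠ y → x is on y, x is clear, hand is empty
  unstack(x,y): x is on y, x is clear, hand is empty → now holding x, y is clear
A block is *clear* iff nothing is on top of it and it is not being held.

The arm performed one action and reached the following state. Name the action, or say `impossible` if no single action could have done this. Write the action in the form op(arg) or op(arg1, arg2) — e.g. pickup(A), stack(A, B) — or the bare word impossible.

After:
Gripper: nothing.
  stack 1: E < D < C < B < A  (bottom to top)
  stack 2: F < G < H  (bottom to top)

target: towers=[E/D/C/B/A; F/G/H] holding=-
        putdown(A) → towers=[A; E/D/C/B; F/G/H] holding=-
       stack(A, H) → towers=[E/D/C/B; F/G/H/A] holding=-
       stack(A, B) → towers=[E/D/C/B/A; F/G/H] holding=-  ← match

stack(A, B)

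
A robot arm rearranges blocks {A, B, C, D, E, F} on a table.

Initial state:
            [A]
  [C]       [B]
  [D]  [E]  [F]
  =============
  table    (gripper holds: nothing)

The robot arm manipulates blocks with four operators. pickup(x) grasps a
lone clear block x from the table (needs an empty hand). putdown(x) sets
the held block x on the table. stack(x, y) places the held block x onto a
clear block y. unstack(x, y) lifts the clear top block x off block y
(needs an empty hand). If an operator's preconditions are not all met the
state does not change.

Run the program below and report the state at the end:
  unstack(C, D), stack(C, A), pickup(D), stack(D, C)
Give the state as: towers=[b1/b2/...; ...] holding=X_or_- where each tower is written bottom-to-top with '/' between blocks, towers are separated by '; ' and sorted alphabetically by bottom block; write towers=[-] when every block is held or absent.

towers=[E; F/B/A/C/D] holding=-

step 1 (unstack(C, D)): towers=[D; E; F/B/A] holding=C
step 2 (stack(C, A)): towers=[D; E; F/B/A/C] holding=-
step 3 (pickup(D)): towers=[E; F/B/A/C] holding=D
step 4 (stack(D, C)): towers=[E; F/B/A/C/D] holding=-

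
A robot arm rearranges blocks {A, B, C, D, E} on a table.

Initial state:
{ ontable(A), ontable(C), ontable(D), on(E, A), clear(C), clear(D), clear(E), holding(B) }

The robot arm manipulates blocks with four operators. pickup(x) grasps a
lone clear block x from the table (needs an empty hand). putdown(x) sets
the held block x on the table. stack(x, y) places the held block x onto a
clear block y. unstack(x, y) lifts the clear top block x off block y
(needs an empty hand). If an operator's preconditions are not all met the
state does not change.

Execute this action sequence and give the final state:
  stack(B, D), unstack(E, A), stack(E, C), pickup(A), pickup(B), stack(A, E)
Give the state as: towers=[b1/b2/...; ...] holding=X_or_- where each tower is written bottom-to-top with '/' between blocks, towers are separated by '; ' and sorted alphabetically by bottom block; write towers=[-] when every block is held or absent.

step 1 (stack(B, D)): towers=[A/E; C; D/B] holding=-
step 2 (unstack(E, A)): towers=[A; C; D/B] holding=E
step 3 (stack(E, C)): towers=[A; C/E; D/B] holding=-
step 4 (pickup(A)): towers=[C/E; D/B] holding=A
step 5 (pickup(B)) [no-op]: towers=[C/E; D/B] holding=A
step 6 (stack(A, E)): towers=[C/E/A; D/B] holding=-

towers=[C/E/A; D/B] holding=-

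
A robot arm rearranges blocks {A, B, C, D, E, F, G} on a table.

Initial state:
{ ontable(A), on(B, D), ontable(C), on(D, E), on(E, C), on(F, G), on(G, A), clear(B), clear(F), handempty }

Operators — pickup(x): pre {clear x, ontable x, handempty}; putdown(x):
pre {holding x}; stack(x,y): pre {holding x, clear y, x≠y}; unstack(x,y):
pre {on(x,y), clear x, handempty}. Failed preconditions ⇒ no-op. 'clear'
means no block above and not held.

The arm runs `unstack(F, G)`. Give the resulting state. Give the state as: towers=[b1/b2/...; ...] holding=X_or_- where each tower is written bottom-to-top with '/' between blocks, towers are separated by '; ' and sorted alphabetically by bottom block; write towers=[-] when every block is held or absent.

towers=[A/G; C/E/D/B] holding=F

before: towers=[A/G/F; C/E/D/B] holding=-
pre[unstack(F, G)]: on(F,G) yes, clear(F) yes, handempty yes
all met → apply unstack(F, G)
after:  towers=[A/G; C/E/D/B] holding=F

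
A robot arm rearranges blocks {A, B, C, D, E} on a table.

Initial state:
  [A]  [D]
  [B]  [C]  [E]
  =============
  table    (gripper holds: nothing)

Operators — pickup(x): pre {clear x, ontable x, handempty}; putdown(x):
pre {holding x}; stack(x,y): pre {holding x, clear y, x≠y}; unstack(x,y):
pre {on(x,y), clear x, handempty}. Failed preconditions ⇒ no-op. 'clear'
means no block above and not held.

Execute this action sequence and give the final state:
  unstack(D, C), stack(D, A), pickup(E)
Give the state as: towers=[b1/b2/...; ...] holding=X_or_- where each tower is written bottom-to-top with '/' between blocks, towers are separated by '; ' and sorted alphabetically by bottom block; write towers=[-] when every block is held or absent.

step 1 (unstack(D, C)): towers=[B/A; C; E] holding=D
step 2 (stack(D, A)): towers=[B/A/D; C; E] holding=-
step 3 (pickup(E)): towers=[B/A/D; C] holding=E

towers=[B/A/D; C] holding=E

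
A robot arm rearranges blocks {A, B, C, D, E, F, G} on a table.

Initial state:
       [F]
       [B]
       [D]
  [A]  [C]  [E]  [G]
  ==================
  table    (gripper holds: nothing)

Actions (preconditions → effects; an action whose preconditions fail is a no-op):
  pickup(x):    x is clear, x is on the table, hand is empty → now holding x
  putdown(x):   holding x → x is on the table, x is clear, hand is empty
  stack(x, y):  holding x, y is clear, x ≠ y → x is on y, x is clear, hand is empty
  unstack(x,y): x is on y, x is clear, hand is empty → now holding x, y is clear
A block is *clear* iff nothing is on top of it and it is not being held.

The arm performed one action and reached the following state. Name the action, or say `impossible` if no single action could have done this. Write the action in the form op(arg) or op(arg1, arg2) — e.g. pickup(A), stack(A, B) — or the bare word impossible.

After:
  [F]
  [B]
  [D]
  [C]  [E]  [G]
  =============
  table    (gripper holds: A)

pickup(A)

target: towers=[C/D/B/F; E; G] holding=A
     unstack(F, B) → towers=[A; C/D/B; E; G] holding=F
         pickup(G) → towers=[A; C/D/B/F; E] holding=G
         pickup(A) → towers=[C/D/B/F; E; G] holding=A  ← match
         pickup(E) → towers=[A; C/D/B/F; G] holding=E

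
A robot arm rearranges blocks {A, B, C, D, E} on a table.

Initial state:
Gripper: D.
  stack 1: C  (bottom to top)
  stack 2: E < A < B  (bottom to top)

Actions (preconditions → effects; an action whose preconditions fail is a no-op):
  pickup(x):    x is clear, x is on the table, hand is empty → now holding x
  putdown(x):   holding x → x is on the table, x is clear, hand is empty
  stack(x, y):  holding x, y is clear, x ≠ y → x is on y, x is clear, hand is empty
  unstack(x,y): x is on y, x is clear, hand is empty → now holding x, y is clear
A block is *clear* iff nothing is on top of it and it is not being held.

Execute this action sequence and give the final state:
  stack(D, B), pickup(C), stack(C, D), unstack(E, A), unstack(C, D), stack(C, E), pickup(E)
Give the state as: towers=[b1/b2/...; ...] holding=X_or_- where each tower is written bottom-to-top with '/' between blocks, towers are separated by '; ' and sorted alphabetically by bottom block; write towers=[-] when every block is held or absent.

towers=[E/A/B/D] holding=C

step 1 (stack(D, B)): towers=[C; E/A/B/D] holding=-
step 2 (pickup(C)): towers=[E/A/B/D] holding=C
step 3 (stack(C, D)): towers=[E/A/B/D/C] holding=-
step 4 (unstack(E, A)) [no-op]: towers=[E/A/B/D/C] holding=-
step 5 (unstack(C, D)): towers=[E/A/B/D] holding=C
step 6 (stack(C, E)) [no-op]: towers=[E/A/B/D] holding=C
step 7 (pickup(E)) [no-op]: towers=[E/A/B/D] holding=C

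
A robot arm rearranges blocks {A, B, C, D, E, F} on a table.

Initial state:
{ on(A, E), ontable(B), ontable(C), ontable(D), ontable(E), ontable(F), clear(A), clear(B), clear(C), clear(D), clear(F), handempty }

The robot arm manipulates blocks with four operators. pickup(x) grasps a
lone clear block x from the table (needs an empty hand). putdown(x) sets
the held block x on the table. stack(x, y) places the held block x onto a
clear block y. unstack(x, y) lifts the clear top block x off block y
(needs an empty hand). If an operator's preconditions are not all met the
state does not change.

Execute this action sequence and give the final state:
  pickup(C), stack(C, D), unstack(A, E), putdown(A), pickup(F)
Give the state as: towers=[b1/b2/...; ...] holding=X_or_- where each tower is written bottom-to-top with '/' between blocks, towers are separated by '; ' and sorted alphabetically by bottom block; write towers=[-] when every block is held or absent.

step 1 (pickup(C)): towers=[B; D; E/A; F] holding=C
step 2 (stack(C, D)): towers=[B; D/C; E/A; F] holding=-
step 3 (unstack(A, E)): towers=[B; D/C; E; F] holding=A
step 4 (putdown(A)): towers=[A; B; D/C; E; F] holding=-
step 5 (pickup(F)): towers=[A; B; D/C; E] holding=F

towers=[A; B; D/C; E] holding=F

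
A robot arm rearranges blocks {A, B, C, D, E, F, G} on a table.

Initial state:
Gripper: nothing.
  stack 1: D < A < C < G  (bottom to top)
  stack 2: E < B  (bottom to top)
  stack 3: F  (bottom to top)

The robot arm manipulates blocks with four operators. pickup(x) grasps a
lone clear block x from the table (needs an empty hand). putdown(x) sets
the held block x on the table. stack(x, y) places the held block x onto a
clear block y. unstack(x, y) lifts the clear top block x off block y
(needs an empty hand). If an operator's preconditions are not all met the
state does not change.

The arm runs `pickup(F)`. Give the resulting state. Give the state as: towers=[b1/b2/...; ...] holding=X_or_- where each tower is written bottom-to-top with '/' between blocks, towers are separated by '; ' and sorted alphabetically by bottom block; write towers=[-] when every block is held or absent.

towers=[D/A/C/G; E/B] holding=F

before: towers=[D/A/C/G; E/B; F] holding=-
pre[pickup(F)]: clear(F) ✓, ontable(F) ✓, handempty ✓
all met → apply pickup(F)
after:  towers=[D/A/C/G; E/B] holding=F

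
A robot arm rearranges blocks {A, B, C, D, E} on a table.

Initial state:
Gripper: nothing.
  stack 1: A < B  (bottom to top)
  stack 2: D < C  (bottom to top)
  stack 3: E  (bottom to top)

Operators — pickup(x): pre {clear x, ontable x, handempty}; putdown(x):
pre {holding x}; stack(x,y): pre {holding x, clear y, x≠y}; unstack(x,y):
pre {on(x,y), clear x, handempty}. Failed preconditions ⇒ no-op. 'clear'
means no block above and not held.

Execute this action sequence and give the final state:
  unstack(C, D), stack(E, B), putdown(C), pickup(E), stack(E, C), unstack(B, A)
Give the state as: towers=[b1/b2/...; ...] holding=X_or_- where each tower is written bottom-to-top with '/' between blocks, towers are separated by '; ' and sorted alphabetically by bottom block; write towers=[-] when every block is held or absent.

step 1 (unstack(C, D)): towers=[A/B; D; E] holding=C
step 2 (stack(E, B)) [no-op]: towers=[A/B; D; E] holding=C
step 3 (putdown(C)): towers=[A/B; C; D; E] holding=-
step 4 (pickup(E)): towers=[A/B; C; D] holding=E
step 5 (stack(E, C)): towers=[A/B; C/E; D] holding=-
step 6 (unstack(B, A)): towers=[A; C/E; D] holding=B

towers=[A; C/E; D] holding=B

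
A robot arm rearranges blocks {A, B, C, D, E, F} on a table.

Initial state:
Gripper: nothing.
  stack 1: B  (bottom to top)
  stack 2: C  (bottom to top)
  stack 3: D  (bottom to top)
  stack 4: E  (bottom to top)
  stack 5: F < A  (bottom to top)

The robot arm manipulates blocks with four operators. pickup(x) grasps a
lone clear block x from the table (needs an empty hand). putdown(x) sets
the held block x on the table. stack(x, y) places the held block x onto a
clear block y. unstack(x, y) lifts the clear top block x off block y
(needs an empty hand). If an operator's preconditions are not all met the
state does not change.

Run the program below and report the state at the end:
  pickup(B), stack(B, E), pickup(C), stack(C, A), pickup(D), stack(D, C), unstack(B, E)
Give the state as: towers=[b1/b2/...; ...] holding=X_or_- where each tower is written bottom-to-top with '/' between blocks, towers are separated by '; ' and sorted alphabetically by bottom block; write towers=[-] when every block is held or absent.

step 1 (pickup(B)): towers=[C; D; E; F/A] holding=B
step 2 (stack(B, E)): towers=[C; D; E/B; F/A] holding=-
step 3 (pickup(C)): towers=[D; E/B; F/A] holding=C
step 4 (stack(C, A)): towers=[D; E/B; F/A/C] holding=-
step 5 (pickup(D)): towers=[E/B; F/A/C] holding=D
step 6 (stack(D, C)): towers=[E/B; F/A/C/D] holding=-
step 7 (unstack(B, E)): towers=[E; F/A/C/D] holding=B

towers=[E; F/A/C/D] holding=B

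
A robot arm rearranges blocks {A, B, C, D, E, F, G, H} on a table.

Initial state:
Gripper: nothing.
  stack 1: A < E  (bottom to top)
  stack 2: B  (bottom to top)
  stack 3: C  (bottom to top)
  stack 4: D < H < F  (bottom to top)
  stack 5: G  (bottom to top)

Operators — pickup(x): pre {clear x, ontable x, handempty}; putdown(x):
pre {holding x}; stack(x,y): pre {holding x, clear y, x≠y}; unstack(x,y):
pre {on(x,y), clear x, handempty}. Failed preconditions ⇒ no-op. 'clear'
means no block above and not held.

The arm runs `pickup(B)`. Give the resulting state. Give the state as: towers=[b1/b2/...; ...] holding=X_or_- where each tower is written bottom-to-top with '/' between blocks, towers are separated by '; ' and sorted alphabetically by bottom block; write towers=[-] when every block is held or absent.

towers=[A/E; C; D/H/F; G] holding=B

before: towers=[A/E; B; C; D/H/F; G] holding=-
pre[pickup(B)]: clear(B) yes, ontable(B) yes, handempty yes
all met → apply pickup(B)
after:  towers=[A/E; C; D/H/F; G] holding=B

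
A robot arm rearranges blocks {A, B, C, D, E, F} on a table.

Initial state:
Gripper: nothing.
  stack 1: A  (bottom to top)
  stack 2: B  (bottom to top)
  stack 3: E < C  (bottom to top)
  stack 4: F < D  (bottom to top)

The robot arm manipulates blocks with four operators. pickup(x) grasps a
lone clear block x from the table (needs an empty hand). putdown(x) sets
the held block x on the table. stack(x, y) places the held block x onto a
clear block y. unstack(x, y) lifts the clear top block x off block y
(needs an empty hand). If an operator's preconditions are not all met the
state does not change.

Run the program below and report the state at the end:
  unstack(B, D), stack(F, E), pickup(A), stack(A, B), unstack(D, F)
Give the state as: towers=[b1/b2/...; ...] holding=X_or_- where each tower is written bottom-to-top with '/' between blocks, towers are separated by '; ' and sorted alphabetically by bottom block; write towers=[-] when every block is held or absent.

towers=[B/A; E/C; F] holding=D

step 1 (unstack(B, D)) [no-op]: towers=[A; B; E/C; F/D] holding=-
step 2 (stack(F, E)) [no-op]: towers=[A; B; E/C; F/D] holding=-
step 3 (pickup(A)): towers=[B; E/C; F/D] holding=A
step 4 (stack(A, B)): towers=[B/A; E/C; F/D] holding=-
step 5 (unstack(D, F)): towers=[B/A; E/C; F] holding=D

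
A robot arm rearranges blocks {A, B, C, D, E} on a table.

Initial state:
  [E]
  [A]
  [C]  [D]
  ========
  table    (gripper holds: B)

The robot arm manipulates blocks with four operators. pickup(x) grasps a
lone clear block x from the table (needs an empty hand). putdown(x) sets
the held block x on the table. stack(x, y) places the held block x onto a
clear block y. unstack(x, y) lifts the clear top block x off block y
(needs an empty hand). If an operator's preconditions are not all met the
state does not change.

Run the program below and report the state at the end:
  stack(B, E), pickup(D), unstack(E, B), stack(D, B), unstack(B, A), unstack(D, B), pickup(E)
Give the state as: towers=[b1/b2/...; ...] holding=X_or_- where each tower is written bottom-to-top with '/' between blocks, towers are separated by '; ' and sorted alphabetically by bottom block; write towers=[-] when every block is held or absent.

towers=[C/A/E/B] holding=D

step 1 (stack(B, E)): towers=[C/A/E/B; D] holding=-
step 2 (pickup(D)): towers=[C/A/E/B] holding=D
step 3 (unstack(E, B)) [no-op]: towers=[C/A/E/B] holding=D
step 4 (stack(D, B)): towers=[C/A/E/B/D] holding=-
step 5 (unstack(B, A)) [no-op]: towers=[C/A/E/B/D] holding=-
step 6 (unstack(D, B)): towers=[C/A/E/B] holding=D
step 7 (pickup(E)) [no-op]: towers=[C/A/E/B] holding=D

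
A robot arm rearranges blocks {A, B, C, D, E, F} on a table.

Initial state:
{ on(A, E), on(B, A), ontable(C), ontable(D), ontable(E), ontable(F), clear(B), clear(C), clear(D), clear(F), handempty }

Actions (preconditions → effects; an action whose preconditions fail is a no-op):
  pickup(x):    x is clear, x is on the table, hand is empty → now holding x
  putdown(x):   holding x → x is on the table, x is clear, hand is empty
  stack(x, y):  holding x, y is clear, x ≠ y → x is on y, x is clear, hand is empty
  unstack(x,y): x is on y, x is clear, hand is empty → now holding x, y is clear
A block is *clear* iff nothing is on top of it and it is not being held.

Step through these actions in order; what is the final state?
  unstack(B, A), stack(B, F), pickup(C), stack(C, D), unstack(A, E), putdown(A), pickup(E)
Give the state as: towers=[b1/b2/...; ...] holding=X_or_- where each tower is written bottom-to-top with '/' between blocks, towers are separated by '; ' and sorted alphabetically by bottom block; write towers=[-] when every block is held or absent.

step 1 (unstack(B, A)): towers=[C; D; E/A; F] holding=B
step 2 (stack(B, F)): towers=[C; D; E/A; F/B] holding=-
step 3 (pickup(C)): towers=[D; E/A; F/B] holding=C
step 4 (stack(C, D)): towers=[D/C; E/A; F/B] holding=-
step 5 (unstack(A, E)): towers=[D/C; E; F/B] holding=A
step 6 (putdown(A)): towers=[A; D/C; E; F/B] holding=-
step 7 (pickup(E)): towers=[A; D/C; F/B] holding=E

towers=[A; D/C; F/B] holding=E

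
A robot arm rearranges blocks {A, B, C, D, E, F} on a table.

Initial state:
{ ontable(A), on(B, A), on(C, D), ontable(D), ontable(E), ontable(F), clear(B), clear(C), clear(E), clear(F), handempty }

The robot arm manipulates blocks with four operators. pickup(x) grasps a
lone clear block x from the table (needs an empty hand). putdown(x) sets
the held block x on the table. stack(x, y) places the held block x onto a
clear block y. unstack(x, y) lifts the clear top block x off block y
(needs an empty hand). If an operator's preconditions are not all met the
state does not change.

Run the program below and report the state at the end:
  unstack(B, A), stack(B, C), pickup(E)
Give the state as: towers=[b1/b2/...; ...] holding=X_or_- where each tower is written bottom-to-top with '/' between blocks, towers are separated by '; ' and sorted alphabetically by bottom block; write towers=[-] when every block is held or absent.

step 1 (unstack(B, A)): towers=[A; D/C; E; F] holding=B
step 2 (stack(B, C)): towers=[A; D/C/B; E; F] holding=-
step 3 (pickup(E)): towers=[A; D/C/B; F] holding=E

towers=[A; D/C/B; F] holding=E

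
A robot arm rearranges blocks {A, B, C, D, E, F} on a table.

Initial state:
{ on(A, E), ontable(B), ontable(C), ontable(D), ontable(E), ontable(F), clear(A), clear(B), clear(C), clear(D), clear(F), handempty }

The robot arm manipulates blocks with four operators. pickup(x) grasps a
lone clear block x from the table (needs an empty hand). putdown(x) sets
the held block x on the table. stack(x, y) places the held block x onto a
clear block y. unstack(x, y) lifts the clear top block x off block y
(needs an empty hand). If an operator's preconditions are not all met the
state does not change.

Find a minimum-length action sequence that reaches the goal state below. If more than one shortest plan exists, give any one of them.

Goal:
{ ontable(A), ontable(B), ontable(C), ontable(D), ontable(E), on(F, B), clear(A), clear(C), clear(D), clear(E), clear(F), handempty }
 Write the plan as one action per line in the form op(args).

pickup(F)
stack(F, B)
unstack(A, E)
putdown(A)

step 1 (pickup(F)): towers=[B; C; D; E/A] holding=F
step 2 (stack(F, B)): towers=[B/F; C; D; E/A] holding=-
step 3 (unstack(A, E)): towers=[B/F; C; D; E] holding=A
step 4 (putdown(A)): towers=[A; B/F; C; D; E] holding=-
goal check: towers=[A; B/F; C; D; E] holding=- — reached (length 4, optimal by BFS)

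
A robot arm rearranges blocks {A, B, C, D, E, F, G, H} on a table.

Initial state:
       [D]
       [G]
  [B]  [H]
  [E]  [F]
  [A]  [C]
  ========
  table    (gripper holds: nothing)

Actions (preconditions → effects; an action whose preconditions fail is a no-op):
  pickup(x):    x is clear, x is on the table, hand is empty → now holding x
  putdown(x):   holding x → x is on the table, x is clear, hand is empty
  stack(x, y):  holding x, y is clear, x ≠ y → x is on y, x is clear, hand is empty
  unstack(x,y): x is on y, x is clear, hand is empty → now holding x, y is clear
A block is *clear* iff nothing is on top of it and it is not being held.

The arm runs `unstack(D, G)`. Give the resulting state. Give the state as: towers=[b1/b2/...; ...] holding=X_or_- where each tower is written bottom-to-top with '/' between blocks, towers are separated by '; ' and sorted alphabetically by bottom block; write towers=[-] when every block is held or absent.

towers=[A/E/B; C/F/H/G] holding=D

before: towers=[A/E/B; C/F/H/G/D] holding=-
pre[unstack(D, G)]: on(D,G) yes, clear(D) yes, handempty yes
all met → apply unstack(D, G)
after:  towers=[A/E/B; C/F/H/G] holding=D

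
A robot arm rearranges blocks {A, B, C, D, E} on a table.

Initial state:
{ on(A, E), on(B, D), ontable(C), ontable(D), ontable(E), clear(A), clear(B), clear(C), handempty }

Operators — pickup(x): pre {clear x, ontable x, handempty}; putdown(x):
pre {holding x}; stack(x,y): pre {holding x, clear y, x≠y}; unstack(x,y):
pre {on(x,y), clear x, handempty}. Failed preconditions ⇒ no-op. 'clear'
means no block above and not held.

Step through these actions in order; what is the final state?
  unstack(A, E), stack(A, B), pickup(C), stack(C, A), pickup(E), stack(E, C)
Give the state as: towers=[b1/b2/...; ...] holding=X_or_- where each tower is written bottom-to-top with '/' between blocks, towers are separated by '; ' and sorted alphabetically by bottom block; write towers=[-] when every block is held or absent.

towers=[D/B/A/C/E] holding=-

step 1 (unstack(A, E)): towers=[C; D/B; E] holding=A
step 2 (stack(A, B)): towers=[C; D/B/A; E] holding=-
step 3 (pickup(C)): towers=[D/B/A; E] holding=C
step 4 (stack(C, A)): towers=[D/B/A/C; E] holding=-
step 5 (pickup(E)): towers=[D/B/A/C] holding=E
step 6 (stack(E, C)): towers=[D/B/A/C/E] holding=-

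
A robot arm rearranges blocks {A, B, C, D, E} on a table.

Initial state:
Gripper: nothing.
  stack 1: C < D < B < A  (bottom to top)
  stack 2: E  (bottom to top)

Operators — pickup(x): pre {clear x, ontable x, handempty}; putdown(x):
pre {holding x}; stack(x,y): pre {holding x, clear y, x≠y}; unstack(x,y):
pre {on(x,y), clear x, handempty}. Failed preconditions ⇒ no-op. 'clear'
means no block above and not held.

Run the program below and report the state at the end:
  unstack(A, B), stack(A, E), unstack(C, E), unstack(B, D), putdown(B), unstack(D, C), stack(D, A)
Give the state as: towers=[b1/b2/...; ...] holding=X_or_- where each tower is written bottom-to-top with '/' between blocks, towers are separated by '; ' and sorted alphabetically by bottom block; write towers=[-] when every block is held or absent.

towers=[B; C; E/A/D] holding=-

step 1 (unstack(A, B)): towers=[C/D/B; E] holding=A
step 2 (stack(A, E)): towers=[C/D/B; E/A] holding=-
step 3 (unstack(C, E)) [no-op]: towers=[C/D/B; E/A] holding=-
step 4 (unstack(B, D)): towers=[C/D; E/A] holding=B
step 5 (putdown(B)): towers=[B; C/D; E/A] holding=-
step 6 (unstack(D, C)): towers=[B; C; E/A] holding=D
step 7 (stack(D, A)): towers=[B; C; E/A/D] holding=-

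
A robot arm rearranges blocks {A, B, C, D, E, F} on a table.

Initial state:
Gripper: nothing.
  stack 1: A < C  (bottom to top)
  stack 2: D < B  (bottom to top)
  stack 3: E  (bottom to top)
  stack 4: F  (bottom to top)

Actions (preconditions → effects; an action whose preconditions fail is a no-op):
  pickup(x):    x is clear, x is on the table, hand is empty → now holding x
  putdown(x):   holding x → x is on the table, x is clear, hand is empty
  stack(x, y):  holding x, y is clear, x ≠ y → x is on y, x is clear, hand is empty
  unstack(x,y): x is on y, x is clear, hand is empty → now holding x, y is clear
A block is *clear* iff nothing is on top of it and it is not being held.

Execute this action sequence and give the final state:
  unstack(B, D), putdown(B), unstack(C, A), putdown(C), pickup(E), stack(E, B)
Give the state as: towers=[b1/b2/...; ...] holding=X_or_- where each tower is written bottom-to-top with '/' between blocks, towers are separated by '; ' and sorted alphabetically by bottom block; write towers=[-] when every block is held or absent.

towers=[A; B/E; C; D; F] holding=-

step 1 (unstack(B, D)): towers=[A/C; D; E; F] holding=B
step 2 (putdown(B)): towers=[A/C; B; D; E; F] holding=-
step 3 (unstack(C, A)): towers=[A; B; D; E; F] holding=C
step 4 (putdown(C)): towers=[A; B; C; D; E; F] holding=-
step 5 (pickup(E)): towers=[A; B; C; D; F] holding=E
step 6 (stack(E, B)): towers=[A; B/E; C; D; F] holding=-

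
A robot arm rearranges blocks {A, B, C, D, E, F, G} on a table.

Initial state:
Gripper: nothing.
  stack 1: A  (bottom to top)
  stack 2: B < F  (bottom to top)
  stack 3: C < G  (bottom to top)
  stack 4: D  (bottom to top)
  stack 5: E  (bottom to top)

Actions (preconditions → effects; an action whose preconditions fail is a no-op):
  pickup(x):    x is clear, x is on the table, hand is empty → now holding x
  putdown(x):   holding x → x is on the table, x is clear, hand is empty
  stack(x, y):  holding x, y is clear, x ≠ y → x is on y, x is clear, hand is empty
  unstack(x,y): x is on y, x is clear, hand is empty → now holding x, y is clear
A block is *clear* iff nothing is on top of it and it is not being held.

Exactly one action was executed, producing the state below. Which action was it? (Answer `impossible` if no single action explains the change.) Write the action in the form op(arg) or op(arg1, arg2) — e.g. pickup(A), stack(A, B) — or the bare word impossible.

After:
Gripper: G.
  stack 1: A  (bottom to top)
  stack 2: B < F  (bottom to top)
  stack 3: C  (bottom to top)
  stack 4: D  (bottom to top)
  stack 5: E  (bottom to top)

target: towers=[A; B/F; C; D; E] holding=G
     unstack(F, B) → towers=[A; B; C/G; D; E] holding=F
     unstack(G, C) → towers=[A; B/F; C; D; E] holding=G  ← match
         pickup(D) → towers=[A; B/F; C/G; E] holding=D
         pickup(A) → towers=[B/F; C/G; D; E] holding=A
         pickup(E) → towers=[A; B/F; C/G; D] holding=E

unstack(G, C)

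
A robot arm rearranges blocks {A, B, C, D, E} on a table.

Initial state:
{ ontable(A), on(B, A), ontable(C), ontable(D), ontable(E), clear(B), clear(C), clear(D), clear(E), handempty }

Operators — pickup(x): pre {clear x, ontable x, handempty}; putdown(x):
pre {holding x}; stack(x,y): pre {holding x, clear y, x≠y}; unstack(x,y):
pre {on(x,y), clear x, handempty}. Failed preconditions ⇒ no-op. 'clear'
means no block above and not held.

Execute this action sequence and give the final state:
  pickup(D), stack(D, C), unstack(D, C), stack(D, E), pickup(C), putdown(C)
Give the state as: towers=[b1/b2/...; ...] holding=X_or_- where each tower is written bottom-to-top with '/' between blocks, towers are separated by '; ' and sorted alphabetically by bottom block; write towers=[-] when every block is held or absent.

towers=[A/B; C; E/D] holding=-

step 1 (pickup(D)): towers=[A/B; C; E] holding=D
step 2 (stack(D, C)): towers=[A/B; C/D; E] holding=-
step 3 (unstack(D, C)): towers=[A/B; C; E] holding=D
step 4 (stack(D, E)): towers=[A/B; C; E/D] holding=-
step 5 (pickup(C)): towers=[A/B; E/D] holding=C
step 6 (putdown(C)): towers=[A/B; C; E/D] holding=-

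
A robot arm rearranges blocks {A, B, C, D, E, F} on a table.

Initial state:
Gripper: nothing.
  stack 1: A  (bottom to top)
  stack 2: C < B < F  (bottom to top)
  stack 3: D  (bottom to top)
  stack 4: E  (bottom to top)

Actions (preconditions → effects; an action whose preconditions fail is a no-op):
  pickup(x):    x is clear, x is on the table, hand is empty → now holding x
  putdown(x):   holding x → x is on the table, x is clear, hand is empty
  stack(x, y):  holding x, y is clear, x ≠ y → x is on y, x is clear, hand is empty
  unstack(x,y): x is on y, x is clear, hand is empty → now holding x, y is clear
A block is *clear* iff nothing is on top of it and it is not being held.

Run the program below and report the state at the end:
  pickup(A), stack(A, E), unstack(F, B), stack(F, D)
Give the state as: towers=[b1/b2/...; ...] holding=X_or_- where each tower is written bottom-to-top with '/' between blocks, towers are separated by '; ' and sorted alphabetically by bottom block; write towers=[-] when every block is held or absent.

step 1 (pickup(A)): towers=[C/B/F; D; E] holding=A
step 2 (stack(A, E)): towers=[C/B/F; D; E/A] holding=-
step 3 (unstack(F, B)): towers=[C/B; D; E/A] holding=F
step 4 (stack(F, D)): towers=[C/B; D/F; E/A] holding=-

towers=[C/B; D/F; E/A] holding=-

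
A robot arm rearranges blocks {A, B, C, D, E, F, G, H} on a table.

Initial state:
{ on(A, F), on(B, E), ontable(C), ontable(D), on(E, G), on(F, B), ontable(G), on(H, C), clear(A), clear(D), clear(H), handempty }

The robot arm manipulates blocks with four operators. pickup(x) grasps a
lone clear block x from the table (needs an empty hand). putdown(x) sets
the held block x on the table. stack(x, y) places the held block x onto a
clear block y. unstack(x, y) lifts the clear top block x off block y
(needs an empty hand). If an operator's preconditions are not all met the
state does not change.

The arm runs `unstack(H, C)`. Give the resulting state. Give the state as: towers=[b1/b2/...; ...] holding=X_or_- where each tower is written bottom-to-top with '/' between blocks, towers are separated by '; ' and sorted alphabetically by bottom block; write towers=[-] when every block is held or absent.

towers=[C; D; G/E/B/F/A] holding=H

before: towers=[C/H; D; G/E/B/F/A] holding=-
pre[unstack(H, C)]: on(H,C) ✓, clear(H) ✓, handempty ✓
all met → apply unstack(H, C)
after:  towers=[C; D; G/E/B/F/A] holding=H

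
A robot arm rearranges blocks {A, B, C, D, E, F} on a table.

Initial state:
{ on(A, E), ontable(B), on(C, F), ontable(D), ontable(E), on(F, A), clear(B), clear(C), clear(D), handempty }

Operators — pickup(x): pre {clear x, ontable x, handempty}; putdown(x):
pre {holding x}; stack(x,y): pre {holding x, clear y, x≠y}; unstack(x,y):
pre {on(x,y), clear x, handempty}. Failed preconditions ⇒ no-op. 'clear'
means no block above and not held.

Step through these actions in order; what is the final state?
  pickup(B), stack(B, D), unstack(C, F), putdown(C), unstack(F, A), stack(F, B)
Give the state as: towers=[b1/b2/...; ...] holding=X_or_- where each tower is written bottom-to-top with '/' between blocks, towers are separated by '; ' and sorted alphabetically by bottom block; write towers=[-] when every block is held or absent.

step 1 (pickup(B)): towers=[D; E/A/F/C] holding=B
step 2 (stack(B, D)): towers=[D/B; E/A/F/C] holding=-
step 3 (unstack(C, F)): towers=[D/B; E/A/F] holding=C
step 4 (putdown(C)): towers=[C; D/B; E/A/F] holding=-
step 5 (unstack(F, A)): towers=[C; D/B; E/A] holding=F
step 6 (stack(F, B)): towers=[C; D/B/F; E/A] holding=-

towers=[C; D/B/F; E/A] holding=-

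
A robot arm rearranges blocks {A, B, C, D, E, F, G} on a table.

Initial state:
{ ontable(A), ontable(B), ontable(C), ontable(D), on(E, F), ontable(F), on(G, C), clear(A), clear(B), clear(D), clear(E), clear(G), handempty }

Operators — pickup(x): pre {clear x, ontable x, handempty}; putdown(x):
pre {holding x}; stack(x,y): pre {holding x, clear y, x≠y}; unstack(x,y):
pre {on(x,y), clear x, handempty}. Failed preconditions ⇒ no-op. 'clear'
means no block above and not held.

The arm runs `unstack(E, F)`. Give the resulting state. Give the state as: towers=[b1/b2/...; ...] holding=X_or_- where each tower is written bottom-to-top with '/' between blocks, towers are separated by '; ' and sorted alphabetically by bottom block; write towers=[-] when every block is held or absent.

towers=[A; B; C/G; D; F] holding=E

before: towers=[A; B; C/G; D; F/E] holding=-
pre[unstack(E, F)]: on(E,F) ✓, clear(E) ✓, handempty ✓
all met → apply unstack(E, F)
after:  towers=[A; B; C/G; D; F] holding=E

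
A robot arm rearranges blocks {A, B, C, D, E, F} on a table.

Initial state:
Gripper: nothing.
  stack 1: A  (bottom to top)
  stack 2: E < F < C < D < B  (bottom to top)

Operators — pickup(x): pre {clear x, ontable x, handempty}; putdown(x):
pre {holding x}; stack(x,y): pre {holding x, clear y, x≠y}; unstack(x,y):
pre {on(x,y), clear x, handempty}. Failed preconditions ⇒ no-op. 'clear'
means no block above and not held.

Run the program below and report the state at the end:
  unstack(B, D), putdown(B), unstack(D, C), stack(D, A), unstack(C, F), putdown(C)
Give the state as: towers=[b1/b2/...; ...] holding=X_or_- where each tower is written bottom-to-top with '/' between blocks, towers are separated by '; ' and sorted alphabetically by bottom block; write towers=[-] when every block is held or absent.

towers=[A/D; B; C; E/F] holding=-

step 1 (unstack(B, D)): towers=[A; E/F/C/D] holding=B
step 2 (putdown(B)): towers=[A; B; E/F/C/D] holding=-
step 3 (unstack(D, C)): towers=[A; B; E/F/C] holding=D
step 4 (stack(D, A)): towers=[A/D; B; E/F/C] holding=-
step 5 (unstack(C, F)): towers=[A/D; B; E/F] holding=C
step 6 (putdown(C)): towers=[A/D; B; C; E/F] holding=-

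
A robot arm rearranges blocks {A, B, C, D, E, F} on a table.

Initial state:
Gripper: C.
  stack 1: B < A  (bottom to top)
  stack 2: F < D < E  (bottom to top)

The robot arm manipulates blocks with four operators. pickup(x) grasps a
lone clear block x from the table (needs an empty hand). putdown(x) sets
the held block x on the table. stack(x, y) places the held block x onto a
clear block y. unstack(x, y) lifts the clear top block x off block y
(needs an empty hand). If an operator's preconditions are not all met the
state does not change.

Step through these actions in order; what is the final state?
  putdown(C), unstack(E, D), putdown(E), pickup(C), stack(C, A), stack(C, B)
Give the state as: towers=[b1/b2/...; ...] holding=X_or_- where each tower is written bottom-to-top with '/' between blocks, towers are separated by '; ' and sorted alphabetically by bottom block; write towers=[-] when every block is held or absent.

step 1 (putdown(C)): towers=[B/A; C; F/D/E] holding=-
step 2 (unstack(E, D)): towers=[B/A; C; F/D] holding=E
step 3 (putdown(E)): towers=[B/A; C; E; F/D] holding=-
step 4 (pickup(C)): towers=[B/A; E; F/D] holding=C
step 5 (stack(C, A)): towers=[B/A/C; E; F/D] holding=-
step 6 (stack(C, B)) [no-op]: towers=[B/A/C; E; F/D] holding=-

towers=[B/A/C; E; F/D] holding=-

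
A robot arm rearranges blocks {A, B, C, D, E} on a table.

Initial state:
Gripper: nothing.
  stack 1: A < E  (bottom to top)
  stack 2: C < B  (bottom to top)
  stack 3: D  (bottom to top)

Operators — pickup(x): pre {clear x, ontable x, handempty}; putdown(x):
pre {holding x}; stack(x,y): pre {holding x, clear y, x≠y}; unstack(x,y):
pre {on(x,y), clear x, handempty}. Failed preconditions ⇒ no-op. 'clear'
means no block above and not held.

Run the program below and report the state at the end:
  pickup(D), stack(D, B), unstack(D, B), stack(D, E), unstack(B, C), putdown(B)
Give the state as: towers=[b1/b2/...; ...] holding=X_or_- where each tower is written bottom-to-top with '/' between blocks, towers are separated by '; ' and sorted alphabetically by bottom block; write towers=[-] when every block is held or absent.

step 1 (pickup(D)): towers=[A/E; C/B] holding=D
step 2 (stack(D, B)): towers=[A/E; C/B/D] holding=-
step 3 (unstack(D, B)): towers=[A/E; C/B] holding=D
step 4 (stack(D, E)): towers=[A/E/D; C/B] holding=-
step 5 (unstack(B, C)): towers=[A/E/D; C] holding=B
step 6 (putdown(B)): towers=[A/E/D; B; C] holding=-

towers=[A/E/D; B; C] holding=-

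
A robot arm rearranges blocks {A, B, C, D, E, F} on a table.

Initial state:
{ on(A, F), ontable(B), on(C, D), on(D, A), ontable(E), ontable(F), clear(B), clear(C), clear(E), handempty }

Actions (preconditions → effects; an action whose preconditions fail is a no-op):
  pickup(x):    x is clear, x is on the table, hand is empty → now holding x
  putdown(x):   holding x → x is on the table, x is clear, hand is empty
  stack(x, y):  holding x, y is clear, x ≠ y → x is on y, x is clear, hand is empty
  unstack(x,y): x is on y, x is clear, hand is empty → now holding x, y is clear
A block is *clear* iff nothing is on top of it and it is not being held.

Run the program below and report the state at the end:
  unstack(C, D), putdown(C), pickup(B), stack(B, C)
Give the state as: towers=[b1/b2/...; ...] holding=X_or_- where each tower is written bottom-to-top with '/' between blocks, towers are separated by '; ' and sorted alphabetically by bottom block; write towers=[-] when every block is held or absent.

towers=[C/B; E; F/A/D] holding=-

step 1 (unstack(C, D)): towers=[B; E; F/A/D] holding=C
step 2 (putdown(C)): towers=[B; C; E; F/A/D] holding=-
step 3 (pickup(B)): towers=[C; E; F/A/D] holding=B
step 4 (stack(B, C)): towers=[C/B; E; F/A/D] holding=-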